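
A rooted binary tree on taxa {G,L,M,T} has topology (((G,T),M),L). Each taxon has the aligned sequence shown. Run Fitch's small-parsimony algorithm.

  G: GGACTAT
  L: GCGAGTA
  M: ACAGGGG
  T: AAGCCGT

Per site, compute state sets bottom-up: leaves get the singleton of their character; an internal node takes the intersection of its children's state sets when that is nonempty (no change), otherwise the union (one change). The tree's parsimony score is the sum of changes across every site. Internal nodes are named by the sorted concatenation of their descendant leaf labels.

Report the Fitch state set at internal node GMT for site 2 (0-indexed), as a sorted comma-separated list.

A

[col 0] GT: children G:{G}, T:{A} ∪→ {A,G}; cost 1
[col 0] GMT: children GT:{A,G}, M:{A} ∩→ {A}; cost 0
[col 0] GLMT: children GMT:{A}, L:{G} ∪→ {A,G}; cost 1
[col 1] GT: children G:{G}, T:{A} ∪→ {A,G}; cost 1
[col 1] GMT: children GT:{A,G}, M:{C} ∪→ {A,C,G}; cost 1
[col 1] GLMT: children GMT:{A,C,G}, L:{C} ∩→ {C}; cost 0
[col 2] GT: children G:{A}, T:{G} ∪→ {A,G}; cost 1
[col 2] GMT: children GT:{A,G}, M:{A} ∩→ {A}; cost 0
[col 2] GLMT: children GMT:{A}, L:{G} ∪→ {A,G}; cost 1
[col 3] GT: children G:{C}, T:{C} ∩→ {C}; cost 0
[col 3] GMT: children GT:{C}, M:{G} ∪→ {C,G}; cost 1
[col 3] GLMT: children GMT:{C,G}, L:{A} ∪→ {A,C,G}; cost 1
[col 4] GT: children G:{T}, T:{C} ∪→ {C,T}; cost 1
[col 4] GMT: children GT:{C,T}, M:{G} ∪→ {C,G,T}; cost 1
[col 4] GLMT: children GMT:{C,G,T}, L:{G} ∩→ {G}; cost 0
[col 5] GT: children G:{A}, T:{G} ∪→ {A,G}; cost 1
[col 5] GMT: children GT:{A,G}, M:{G} ∩→ {G}; cost 0
[col 5] GLMT: children GMT:{G}, L:{T} ∪→ {G,T}; cost 1
[col 6] GT: children G:{T}, T:{T} ∩→ {T}; cost 0
[col 6] GMT: children GT:{T}, M:{G} ∪→ {G,T}; cost 1
[col 6] GLMT: children GMT:{G,T}, L:{A} ∪→ {A,G,T}; cost 1
per-site changes: [2, 2, 2, 2, 2, 2, 2]; total = 14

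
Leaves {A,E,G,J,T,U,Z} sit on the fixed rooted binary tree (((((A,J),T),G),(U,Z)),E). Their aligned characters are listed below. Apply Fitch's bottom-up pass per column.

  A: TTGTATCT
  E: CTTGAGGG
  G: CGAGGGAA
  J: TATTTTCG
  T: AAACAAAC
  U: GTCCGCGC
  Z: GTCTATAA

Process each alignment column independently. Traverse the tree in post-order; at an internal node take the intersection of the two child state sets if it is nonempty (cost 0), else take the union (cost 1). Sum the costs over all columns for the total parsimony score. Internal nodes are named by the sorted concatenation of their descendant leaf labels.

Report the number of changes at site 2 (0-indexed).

4

[col 0] AJ: children A:{T}, J:{T} ∩→ {T}; cost 0
[col 0] AJT: children AJ:{T}, T:{A} ∪→ {A,T}; cost 1
[col 0] AGJT: children AJT:{A,T}, G:{C} ∪→ {A,C,T}; cost 1
[col 0] UZ: children U:{G}, Z:{G} ∩→ {G}; cost 0
[col 0] AGJTUZ: children AGJT:{A,C,T}, UZ:{G} ∪→ {A,C,G,T}; cost 1
[col 0] AEGJTUZ: children AGJTUZ:{A,C,G,T}, E:{C} ∩→ {C}; cost 0
[col 1] AJ: children A:{T}, J:{A} ∪→ {A,T}; cost 1
[col 1] AJT: children AJ:{A,T}, T:{A} ∩→ {A}; cost 0
[col 1] AGJT: children AJT:{A}, G:{G} ∪→ {A,G}; cost 1
[col 1] UZ: children U:{T}, Z:{T} ∩→ {T}; cost 0
[col 1] AGJTUZ: children AGJT:{A,G}, UZ:{T} ∪→ {A,G,T}; cost 1
[col 1] AEGJTUZ: children AGJTUZ:{A,G,T}, E:{T} ∩→ {T}; cost 0
[col 2] AJ: children A:{G}, J:{T} ∪→ {G,T}; cost 1
[col 2] AJT: children AJ:{G,T}, T:{A} ∪→ {A,G,T}; cost 1
[col 2] AGJT: children AJT:{A,G,T}, G:{A} ∩→ {A}; cost 0
[col 2] UZ: children U:{C}, Z:{C} ∩→ {C}; cost 0
[col 2] AGJTUZ: children AGJT:{A}, UZ:{C} ∪→ {A,C}; cost 1
[col 2] AEGJTUZ: children AGJTUZ:{A,C}, E:{T} ∪→ {A,C,T}; cost 1
[col 3] AJ: children A:{T}, J:{T} ∩→ {T}; cost 0
[col 3] AJT: children AJ:{T}, T:{C} ∪→ {C,T}; cost 1
[col 3] AGJT: children AJT:{C,T}, G:{G} ∪→ {C,G,T}; cost 1
[col 3] UZ: children U:{C}, Z:{T} ∪→ {C,T}; cost 1
[col 3] AGJTUZ: children AGJT:{C,G,T}, UZ:{C,T} ∩→ {C,T}; cost 0
[col 3] AEGJTUZ: children AGJTUZ:{C,T}, E:{G} ∪→ {C,G,T}; cost 1
[col 4] AJ: children A:{A}, J:{T} ∪→ {A,T}; cost 1
[col 4] AJT: children AJ:{A,T}, T:{A} ∩→ {A}; cost 0
[col 4] AGJT: children AJT:{A}, G:{G} ∪→ {A,G}; cost 1
[col 4] UZ: children U:{G}, Z:{A} ∪→ {A,G}; cost 1
[col 4] AGJTUZ: children AGJT:{A,G}, UZ:{A,G} ∩→ {A,G}; cost 0
[col 4] AEGJTUZ: children AGJTUZ:{A,G}, E:{A} ∩→ {A}; cost 0
[col 5] AJ: children A:{T}, J:{T} ∩→ {T}; cost 0
[col 5] AJT: children AJ:{T}, T:{A} ∪→ {A,T}; cost 1
[col 5] AGJT: children AJT:{A,T}, G:{G} ∪→ {A,G,T}; cost 1
[col 5] UZ: children U:{C}, Z:{T} ∪→ {C,T}; cost 1
[col 5] AGJTUZ: children AGJT:{A,G,T}, UZ:{C,T} ∩→ {T}; cost 0
[col 5] AEGJTUZ: children AGJTUZ:{T}, E:{G} ∪→ {G,T}; cost 1
[col 6] AJ: children A:{C}, J:{C} ∩→ {C}; cost 0
[col 6] AJT: children AJ:{C}, T:{A} ∪→ {A,C}; cost 1
[col 6] AGJT: children AJT:{A,C}, G:{A} ∩→ {A}; cost 0
[col 6] UZ: children U:{G}, Z:{A} ∪→ {A,G}; cost 1
[col 6] AGJTUZ: children AGJT:{A}, UZ:{A,G} ∩→ {A}; cost 0
[col 6] AEGJTUZ: children AGJTUZ:{A}, E:{G} ∪→ {A,G}; cost 1
[col 7] AJ: children A:{T}, J:{G} ∪→ {G,T}; cost 1
[col 7] AJT: children AJ:{G,T}, T:{C} ∪→ {C,G,T}; cost 1
[col 7] AGJT: children AJT:{C,G,T}, G:{A} ∪→ {A,C,G,T}; cost 1
[col 7] UZ: children U:{C}, Z:{A} ∪→ {A,C}; cost 1
[col 7] AGJTUZ: children AGJT:{A,C,G,T}, UZ:{A,C} ∩→ {A,C}; cost 0
[col 7] AEGJTUZ: children AGJTUZ:{A,C}, E:{G} ∪→ {A,C,G}; cost 1
per-site changes: [3, 3, 4, 4, 3, 4, 3, 5]; total = 29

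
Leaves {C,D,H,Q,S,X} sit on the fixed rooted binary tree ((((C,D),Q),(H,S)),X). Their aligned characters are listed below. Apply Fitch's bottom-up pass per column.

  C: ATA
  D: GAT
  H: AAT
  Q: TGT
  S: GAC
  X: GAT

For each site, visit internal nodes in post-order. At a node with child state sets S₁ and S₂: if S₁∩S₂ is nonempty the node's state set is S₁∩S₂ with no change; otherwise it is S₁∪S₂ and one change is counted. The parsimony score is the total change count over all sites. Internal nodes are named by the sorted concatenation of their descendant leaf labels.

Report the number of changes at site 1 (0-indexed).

CD@0: {A} ∪ {G} = {A,G} (union, +1)
CDQ@0: {A,G} ∪ {T} = {A,G,T} (union, +1)
HS@0: {A} ∪ {G} = {A,G} (union, +1)
CDHQS@0: {A,G,T} ∩ {A,G} = {A,G} (intersection, +0)
CDHQSX@0: {A,G} ∩ {G} = {G} (intersection, +0)
CD@1: {T} ∪ {A} = {A,T} (union, +1)
CDQ@1: {A,T} ∪ {G} = {A,G,T} (union, +1)
HS@1: {A} ∩ {A} = {A} (intersection, +0)
CDHQS@1: {A,G,T} ∩ {A} = {A} (intersection, +0)
CDHQSX@1: {A} ∩ {A} = {A} (intersection, +0)
CD@2: {A} ∪ {T} = {A,T} (union, +1)
CDQ@2: {A,T} ∩ {T} = {T} (intersection, +0)
HS@2: {T} ∪ {C} = {C,T} (union, +1)
CDHQS@2: {T} ∩ {C,T} = {T} (intersection, +0)
CDHQSX@2: {T} ∩ {T} = {T} (intersection, +0)
per-site changes: [3, 2, 2]; total = 7

2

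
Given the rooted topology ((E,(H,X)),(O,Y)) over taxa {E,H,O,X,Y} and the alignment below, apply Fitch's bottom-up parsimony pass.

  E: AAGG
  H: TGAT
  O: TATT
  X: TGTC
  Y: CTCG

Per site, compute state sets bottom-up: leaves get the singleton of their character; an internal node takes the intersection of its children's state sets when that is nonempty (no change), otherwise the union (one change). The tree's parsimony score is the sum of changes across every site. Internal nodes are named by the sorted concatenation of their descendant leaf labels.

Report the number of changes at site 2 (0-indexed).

3

site 0, node HX: H={T} ∩ X={T} → {T} (+0)
site 0, node EHX: E={A} ∪ HX={T} → {A,T} (+1)
site 0, node OY: O={T} ∪ Y={C} → {C,T} (+1)
site 0, node EHOXY: EHX={A,T} ∩ OY={C,T} → {T} (+0)
site 1, node HX: H={G} ∩ X={G} → {G} (+0)
site 1, node EHX: E={A} ∪ HX={G} → {A,G} (+1)
site 1, node OY: O={A} ∪ Y={T} → {A,T} (+1)
site 1, node EHOXY: EHX={A,G} ∩ OY={A,T} → {A} (+0)
site 2, node HX: H={A} ∪ X={T} → {A,T} (+1)
site 2, node EHX: E={G} ∪ HX={A,T} → {A,G,T} (+1)
site 2, node OY: O={T} ∪ Y={C} → {C,T} (+1)
site 2, node EHOXY: EHX={A,G,T} ∩ OY={C,T} → {T} (+0)
site 3, node HX: H={T} ∪ X={C} → {C,T} (+1)
site 3, node EHX: E={G} ∪ HX={C,T} → {C,G,T} (+1)
site 3, node OY: O={T} ∪ Y={G} → {G,T} (+1)
site 3, node EHOXY: EHX={C,G,T} ∩ OY={G,T} → {G,T} (+0)
per-site changes: [2, 2, 3, 3]; total = 10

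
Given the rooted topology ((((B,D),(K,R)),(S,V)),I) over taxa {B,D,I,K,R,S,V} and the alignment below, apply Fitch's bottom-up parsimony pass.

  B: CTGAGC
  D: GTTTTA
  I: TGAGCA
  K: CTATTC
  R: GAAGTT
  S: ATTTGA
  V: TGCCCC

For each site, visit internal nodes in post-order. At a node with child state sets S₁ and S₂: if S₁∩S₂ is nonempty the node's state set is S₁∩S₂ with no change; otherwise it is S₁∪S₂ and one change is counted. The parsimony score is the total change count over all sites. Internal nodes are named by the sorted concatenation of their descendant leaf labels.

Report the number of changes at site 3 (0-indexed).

BD@0: {C} ∪ {G} = {C,G} (union, +1)
KR@0: {C} ∪ {G} = {C,G} (union, +1)
BDKR@0: {C,G} ∩ {C,G} = {C,G} (intersection, +0)
SV@0: {A} ∪ {T} = {A,T} (union, +1)
BDKRSV@0: {C,G} ∪ {A,T} = {A,C,G,T} (union, +1)
BDIKRSV@0: {A,C,G,T} ∩ {T} = {T} (intersection, +0)
BD@1: {T} ∩ {T} = {T} (intersection, +0)
KR@1: {T} ∪ {A} = {A,T} (union, +1)
BDKR@1: {T} ∩ {A,T} = {T} (intersection, +0)
SV@1: {T} ∪ {G} = {G,T} (union, +1)
BDKRSV@1: {T} ∩ {G,T} = {T} (intersection, +0)
BDIKRSV@1: {T} ∪ {G} = {G,T} (union, +1)
BD@2: {G} ∪ {T} = {G,T} (union, +1)
KR@2: {A} ∩ {A} = {A} (intersection, +0)
BDKR@2: {G,T} ∪ {A} = {A,G,T} (union, +1)
SV@2: {T} ∪ {C} = {C,T} (union, +1)
BDKRSV@2: {A,G,T} ∩ {C,T} = {T} (intersection, +0)
BDIKRSV@2: {T} ∪ {A} = {A,T} (union, +1)
BD@3: {A} ∪ {T} = {A,T} (union, +1)
KR@3: {T} ∪ {G} = {G,T} (union, +1)
BDKR@3: {A,T} ∩ {G,T} = {T} (intersection, +0)
SV@3: {T} ∪ {C} = {C,T} (union, +1)
BDKRSV@3: {T} ∩ {C,T} = {T} (intersection, +0)
BDIKRSV@3: {T} ∪ {G} = {G,T} (union, +1)
BD@4: {G} ∪ {T} = {G,T} (union, +1)
KR@4: {T} ∩ {T} = {T} (intersection, +0)
BDKR@4: {G,T} ∩ {T} = {T} (intersection, +0)
SV@4: {G} ∪ {C} = {C,G} (union, +1)
BDKRSV@4: {T} ∪ {C,G} = {C,G,T} (union, +1)
BDIKRSV@4: {C,G,T} ∩ {C} = {C} (intersection, +0)
BD@5: {C} ∪ {A} = {A,C} (union, +1)
KR@5: {C} ∪ {T} = {C,T} (union, +1)
BDKR@5: {A,C} ∩ {C,T} = {C} (intersection, +0)
SV@5: {A} ∪ {C} = {A,C} (union, +1)
BDKRSV@5: {C} ∩ {A,C} = {C} (intersection, +0)
BDIKRSV@5: {C} ∪ {A} = {A,C} (union, +1)
per-site changes: [4, 3, 4, 4, 3, 4]; total = 22

4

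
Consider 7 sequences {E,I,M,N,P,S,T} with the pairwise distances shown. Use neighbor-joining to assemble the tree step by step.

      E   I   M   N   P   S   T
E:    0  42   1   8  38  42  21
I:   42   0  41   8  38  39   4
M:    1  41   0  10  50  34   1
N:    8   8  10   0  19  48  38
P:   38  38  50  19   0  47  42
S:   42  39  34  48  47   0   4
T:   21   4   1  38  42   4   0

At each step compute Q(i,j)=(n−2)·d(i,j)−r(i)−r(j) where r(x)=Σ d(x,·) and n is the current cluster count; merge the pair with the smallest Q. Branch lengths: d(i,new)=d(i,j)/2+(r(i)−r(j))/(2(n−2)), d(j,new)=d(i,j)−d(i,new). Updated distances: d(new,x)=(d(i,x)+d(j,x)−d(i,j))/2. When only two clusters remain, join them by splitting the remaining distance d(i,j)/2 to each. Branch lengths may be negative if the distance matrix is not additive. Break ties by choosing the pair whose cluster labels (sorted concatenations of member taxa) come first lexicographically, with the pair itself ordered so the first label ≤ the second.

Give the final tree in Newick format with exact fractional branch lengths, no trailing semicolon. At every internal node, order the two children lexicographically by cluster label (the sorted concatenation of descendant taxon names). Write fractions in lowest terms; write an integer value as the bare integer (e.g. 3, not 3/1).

step 1: merge (S,T) at d=4, Q=-304; branch lengths S→62/5, T→-42/5; new cluster ST
  updated: d(E,ST)=59/2, d(I,ST)=39/2, d(M,ST)=31/2, d(N,ST)=41, d(P,ST)=85/2
step 2: merge (E,M) at d=1, Q=-232; branch lengths E→5/8, M→3/8; new cluster EM
  updated: d(EM,I)=41, d(EM,N)=17/2, d(EM,P)=87/2, d(EM,ST)=22
step 3: merge (EM,ST) at d=22, Q=-174; branch lengths EM→28/3, ST→38/3; new cluster EMST
  updated: d(EMST,I)=77/4, d(EMST,N)=55/4, d(EMST,P)=32
step 4: merge (EMST,I) at d=77/4, Q=-367/4; branch lengths EMST→153/16, I→155/16; new cluster EIMST
  updated: d(EIMST,N)=5/4, d(EIMST,P)=203/8
step 5: merge (EIMST,N) at d=5/4, Q=-365/8; branch lengths EIMST→61/16, N→-41/16; new cluster EIMNST
  updated: d(EIMNST,P)=345/16
step 6: merge (EIMNST,P) at d=345/16; branch lengths EIMNST→345/32, P→345/32; new cluster EIMNPST
final tree: (((((E:5/8,M:3/8):28/3,(S:62/5,T:-42/5):38/3):153/16,I:155/16):61/16,N:-41/16):345/32,P:345/32)
total length: 1105/16

(((((E:5/8,M:3/8):28/3,(S:62/5,T:-42/5):38/3):153/16,I:155/16):61/16,N:-41/16):345/32,P:345/32)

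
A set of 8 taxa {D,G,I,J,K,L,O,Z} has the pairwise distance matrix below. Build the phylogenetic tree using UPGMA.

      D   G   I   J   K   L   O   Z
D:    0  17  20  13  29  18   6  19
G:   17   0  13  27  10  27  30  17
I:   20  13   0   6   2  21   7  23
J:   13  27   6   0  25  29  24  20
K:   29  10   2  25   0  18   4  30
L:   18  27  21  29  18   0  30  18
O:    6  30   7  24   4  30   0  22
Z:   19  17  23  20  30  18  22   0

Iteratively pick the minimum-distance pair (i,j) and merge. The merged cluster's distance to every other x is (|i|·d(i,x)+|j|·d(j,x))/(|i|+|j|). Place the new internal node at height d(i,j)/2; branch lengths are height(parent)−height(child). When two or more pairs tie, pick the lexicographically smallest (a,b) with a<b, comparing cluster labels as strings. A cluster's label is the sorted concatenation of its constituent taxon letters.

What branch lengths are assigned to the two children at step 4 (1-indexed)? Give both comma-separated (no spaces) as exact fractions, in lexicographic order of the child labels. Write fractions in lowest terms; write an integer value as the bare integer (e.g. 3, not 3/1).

17/2,17/2

1. join I+K (d=2) ⇒ IK; edges |I|=1, |K|=1
  updated: d(D,IK)=49/2, d(G,IK)=23/2, d(IK,J)=31/2, d(IK,L)=39/2, d(IK,O)=11/2, d(IK,Z)=53/2
2. join IK+O (d=11/2) ⇒ IKO; edges |IK|=7/4, |O|=11/4
  updated: d(D,IKO)=55/3, d(G,IKO)=53/3, d(IKO,J)=55/3, d(IKO,L)=23, d(IKO,Z)=25
3. join D+J (d=13) ⇒ DJ; edges |D|=13/2, |J|=13/2
  updated: d(DJ,G)=22, d(DJ,IKO)=55/3, d(DJ,L)=47/2, d(DJ,Z)=39/2
4. join G+Z (d=17) ⇒ GZ; edges |G|=17/2, |Z|=17/2
  updated: d(DJ,GZ)=83/4, d(GZ,IKO)=64/3, d(GZ,L)=45/2
5. join DJ+IKO (d=55/3) ⇒ DIJKO; edges |DJ|=8/3, |IKO|=77/12
  updated: d(DIJKO,GZ)=211/10, d(DIJKO,L)=116/5
6. join DIJKO+GZ (d=211/10) ⇒ DGIJKOZ; edges |DIJKO|=83/60, |GZ|=41/20
  updated: d(DGIJKOZ,L)=23
7. join DGIJKOZ+L (d=23) ⇒ DGIJKLOZ; edges |DGIJKOZ|=19/20, |L|=23/2
final tree: ((((D:13/2,J:13/2):8/3,((I:1,K:1):7/4,O:11/4):77/12):83/60,(G:17/2,Z:17/2):41/20):19/20,L:23/2)
total length: 922/15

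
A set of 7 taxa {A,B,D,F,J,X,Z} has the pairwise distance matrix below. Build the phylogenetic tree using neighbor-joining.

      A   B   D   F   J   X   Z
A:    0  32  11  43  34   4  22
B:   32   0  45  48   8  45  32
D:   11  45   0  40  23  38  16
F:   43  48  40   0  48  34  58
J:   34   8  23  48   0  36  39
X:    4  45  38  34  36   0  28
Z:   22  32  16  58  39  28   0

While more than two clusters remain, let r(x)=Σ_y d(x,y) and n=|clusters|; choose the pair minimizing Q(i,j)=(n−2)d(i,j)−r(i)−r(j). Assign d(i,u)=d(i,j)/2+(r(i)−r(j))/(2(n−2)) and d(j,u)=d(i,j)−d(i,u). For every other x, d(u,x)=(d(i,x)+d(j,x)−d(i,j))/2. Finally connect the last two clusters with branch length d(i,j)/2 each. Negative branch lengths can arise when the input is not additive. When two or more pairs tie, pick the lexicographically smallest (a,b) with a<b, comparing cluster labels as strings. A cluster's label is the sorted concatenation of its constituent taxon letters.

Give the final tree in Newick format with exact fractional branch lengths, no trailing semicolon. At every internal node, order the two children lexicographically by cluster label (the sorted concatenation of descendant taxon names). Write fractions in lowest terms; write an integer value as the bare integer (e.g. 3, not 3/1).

1. join B+J (d=8, Q=-358) ⇒ BJ; edges |B|=31/5, |J|=9/5
  updated: d(A,BJ)=29, d(BJ,D)=30, d(BJ,F)=44, d(BJ,X)=73/2, d(BJ,Z)=63/2
2. join A+X (d=4, Q=-467/2) ⇒ AX; edges |A|=-31/16, |X|=95/16
  updated: d(AX,BJ)=123/4, d(AX,D)=45/2, d(AX,F)=73/2, d(AX,Z)=23
3. join D+Z (d=16, Q=-189) ⇒ DZ; edges |D|=14/3, |Z|=34/3
  updated: d(AX,DZ)=59/4, d(BJ,DZ)=91/4, d(DZ,F)=41
4. join AX+DZ (d=59/4, Q=-131) ⇒ ADXZ; edges |AX|=33/4, |DZ|=13/2
  updated: d(ADXZ,BJ)=155/8, d(ADXZ,F)=251/8
5. join ADXZ+BJ (d=155/8, Q=-379/4) ⇒ ABDJXZ; edges |ADXZ|=27/8, |BJ|=16
  updated: d(ABDJXZ,F)=28
6. join ABDJXZ+F (d=28) ⇒ ABDFJXZ; edges |ABDJXZ|=14, |F|=14
final tree: ((((A:-31/16,X:95/16):33/4,(D:14/3,Z:34/3):13/2):27/8,(B:31/5,J:9/5):16):14,F:14)
total length: 721/8

((((A:-31/16,X:95/16):33/4,(D:14/3,Z:34/3):13/2):27/8,(B:31/5,J:9/5):16):14,F:14)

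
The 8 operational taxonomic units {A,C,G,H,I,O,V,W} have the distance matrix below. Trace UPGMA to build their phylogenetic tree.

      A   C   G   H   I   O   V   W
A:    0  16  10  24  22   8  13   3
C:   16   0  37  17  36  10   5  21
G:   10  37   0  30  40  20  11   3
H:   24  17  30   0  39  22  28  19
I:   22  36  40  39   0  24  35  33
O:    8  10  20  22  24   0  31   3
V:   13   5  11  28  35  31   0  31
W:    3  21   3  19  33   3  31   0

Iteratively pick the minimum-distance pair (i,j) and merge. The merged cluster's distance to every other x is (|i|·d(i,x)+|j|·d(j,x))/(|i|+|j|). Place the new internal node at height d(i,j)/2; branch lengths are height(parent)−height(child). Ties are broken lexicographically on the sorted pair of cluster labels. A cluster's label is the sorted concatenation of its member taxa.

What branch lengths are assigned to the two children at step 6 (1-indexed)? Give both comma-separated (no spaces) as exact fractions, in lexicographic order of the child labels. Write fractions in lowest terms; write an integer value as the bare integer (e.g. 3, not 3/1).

25/24,35/3

iteration 1: select A,W (d=3); attach at lengths (3/2, 3/2); label the merged cluster AW
  updated: d(AW,C)=37/2, d(AW,G)=13/2, d(AW,H)=43/2, d(AW,I)=55/2, d(AW,O)=11/2, d(AW,V)=22
iteration 2: select C,V (d=5); attach at lengths (5/2, 5/2); label the merged cluster CV
  updated: d(AW,CV)=81/4, d(CV,G)=24, d(CV,H)=45/2, d(CV,I)=71/2, d(CV,O)=41/2
iteration 3: select AW,O (d=11/2); attach at lengths (5/4, 11/4); label the merged cluster AOW
  updated: d(AOW,CV)=61/3, d(AOW,G)=11, d(AOW,H)=65/3, d(AOW,I)=79/3
iteration 4: select AOW,G (d=11); attach at lengths (11/4, 11/2); label the merged cluster AGOW
  updated: d(AGOW,CV)=85/4, d(AGOW,H)=95/4, d(AGOW,I)=119/4
iteration 5: select AGOW,CV (d=85/4); attach at lengths (41/8, 65/8); label the merged cluster ACGOVW
  updated: d(ACGOVW,H)=70/3, d(ACGOVW,I)=95/3
iteration 6: select ACGOVW,H (d=70/3); attach at lengths (25/24, 35/3); label the merged cluster ACGHOVW
  updated: d(ACGHOVW,I)=229/7
iteration 7: select ACGHOVW,I (d=229/7); attach at lengths (197/42, 229/14); label the merged cluster ACGHIOVW
final tree: ((((((A:3/2,W:3/2):5/4,O:11/4):11/4,G:11/2):41/8,(C:5/2,V:5/2):65/8):25/24,H:35/3):197/42,I:229/14)
total length: 11299/168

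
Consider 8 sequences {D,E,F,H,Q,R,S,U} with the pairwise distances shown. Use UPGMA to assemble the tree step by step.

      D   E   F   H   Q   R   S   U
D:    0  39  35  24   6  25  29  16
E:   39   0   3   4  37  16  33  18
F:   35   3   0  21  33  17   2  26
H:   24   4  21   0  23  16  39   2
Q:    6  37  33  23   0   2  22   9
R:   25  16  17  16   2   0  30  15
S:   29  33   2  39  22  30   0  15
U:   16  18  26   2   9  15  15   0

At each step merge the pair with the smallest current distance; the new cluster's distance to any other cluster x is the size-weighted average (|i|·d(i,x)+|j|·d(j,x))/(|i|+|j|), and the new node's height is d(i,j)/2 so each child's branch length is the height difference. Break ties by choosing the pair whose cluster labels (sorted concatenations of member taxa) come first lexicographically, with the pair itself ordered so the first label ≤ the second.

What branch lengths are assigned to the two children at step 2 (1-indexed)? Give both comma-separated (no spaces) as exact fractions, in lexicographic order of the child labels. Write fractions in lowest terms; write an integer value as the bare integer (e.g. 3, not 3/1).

1,1

step 1: merge (F,S) at d=2; branch lengths F→1, S→1; new cluster FS
  updated: d(D,FS)=32, d(E,FS)=18, d(FS,H)=30, d(FS,Q)=55/2, d(FS,R)=47/2, d(FS,U)=41/2
step 2: merge (H,U) at d=2; branch lengths H→1, U→1; new cluster HU
  updated: d(D,HU)=20, d(E,HU)=11, d(FS,HU)=101/4, d(HU,Q)=16, d(HU,R)=31/2
step 3: merge (Q,R) at d=2; branch lengths Q→1, R→1; new cluster QR
  updated: d(D,QR)=31/2, d(E,QR)=53/2, d(FS,QR)=51/2, d(HU,QR)=63/4
step 4: merge (E,HU) at d=11; branch lengths E→11/2, HU→9/2; new cluster EHU
  updated: d(D,EHU)=79/3, d(EHU,FS)=137/6, d(EHU,QR)=58/3
step 5: merge (D,QR) at d=31/2; branch lengths D→31/4, QR→27/4; new cluster DQR
  updated: d(DQR,EHU)=65/3, d(DQR,FS)=83/3
step 6: merge (DQR,EHU) at d=65/3; branch lengths DQR→37/12, EHU→16/3; new cluster DEHQRU
  updated: d(DEHQRU,FS)=101/4
step 7: merge (DEHQRU,FS) at d=101/4; branch lengths DEHQRU→43/24, FS→93/8; new cluster DEFHQRSU
final tree: (((D:31/4,(Q:1,R:1):27/4):37/12,(E:11/2,(H:1,U:1):9/2):16/3):43/24,(F:1,S:1):93/8)
total length: 157/3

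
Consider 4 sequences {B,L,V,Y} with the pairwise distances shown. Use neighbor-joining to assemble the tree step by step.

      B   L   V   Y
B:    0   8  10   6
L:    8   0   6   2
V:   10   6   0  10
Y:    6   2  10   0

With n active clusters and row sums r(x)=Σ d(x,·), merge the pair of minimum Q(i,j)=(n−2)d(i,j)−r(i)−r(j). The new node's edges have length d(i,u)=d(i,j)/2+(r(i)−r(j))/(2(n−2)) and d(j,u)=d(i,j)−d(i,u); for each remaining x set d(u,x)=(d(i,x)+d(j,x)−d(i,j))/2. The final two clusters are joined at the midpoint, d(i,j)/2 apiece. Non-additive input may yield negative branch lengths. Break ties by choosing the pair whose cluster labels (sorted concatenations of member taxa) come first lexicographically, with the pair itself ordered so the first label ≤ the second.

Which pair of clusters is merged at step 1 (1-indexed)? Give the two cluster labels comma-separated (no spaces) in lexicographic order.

B,V

iteration 1: select B,V (d=10, Q=-30); attach at lengths (9/2, 11/2); label the merged cluster BV
  updated: d(BV,L)=2, d(BV,Y)=3
iteration 2: select BV,L (d=2, Q=-7); attach at lengths (3/2, 1/2); label the merged cluster BLV
  updated: d(BLV,Y)=3/2
iteration 3: select BLV,Y (d=3/2); attach at lengths (3/4, 3/4); label the merged cluster BLVY
final tree: (((B:9/2,V:11/2):3/2,L:1/2):3/4,Y:3/4)
total length: 27/2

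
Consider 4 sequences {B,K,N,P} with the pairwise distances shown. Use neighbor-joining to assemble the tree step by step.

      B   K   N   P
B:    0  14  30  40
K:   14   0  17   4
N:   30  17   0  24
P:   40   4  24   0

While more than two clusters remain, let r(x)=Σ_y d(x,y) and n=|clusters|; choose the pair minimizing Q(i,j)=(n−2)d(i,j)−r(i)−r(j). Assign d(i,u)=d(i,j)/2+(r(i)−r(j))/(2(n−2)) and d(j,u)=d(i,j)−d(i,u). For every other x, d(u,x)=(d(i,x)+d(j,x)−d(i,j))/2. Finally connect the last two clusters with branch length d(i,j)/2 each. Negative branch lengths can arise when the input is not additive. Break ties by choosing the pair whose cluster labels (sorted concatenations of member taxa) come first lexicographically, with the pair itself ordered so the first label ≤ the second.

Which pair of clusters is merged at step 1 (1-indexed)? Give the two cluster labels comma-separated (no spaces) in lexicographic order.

iteration 1: select B,N (d=30, Q=-95); attach at lengths (73/4, 47/4); label the merged cluster BN
  updated: d(BN,K)=1/2, d(BN,P)=17
iteration 2: select BN,K (d=1/2, Q=-43/2); attach at lengths (27/4, -25/4); label the merged cluster BKN
  updated: d(BKN,P)=41/4
iteration 3: select BKN,P (d=41/4); attach at lengths (41/8, 41/8); label the merged cluster BKNP
final tree: (((B:73/4,N:47/4):27/4,K:-25/4):41/8,P:41/8)
total length: 163/4

B,N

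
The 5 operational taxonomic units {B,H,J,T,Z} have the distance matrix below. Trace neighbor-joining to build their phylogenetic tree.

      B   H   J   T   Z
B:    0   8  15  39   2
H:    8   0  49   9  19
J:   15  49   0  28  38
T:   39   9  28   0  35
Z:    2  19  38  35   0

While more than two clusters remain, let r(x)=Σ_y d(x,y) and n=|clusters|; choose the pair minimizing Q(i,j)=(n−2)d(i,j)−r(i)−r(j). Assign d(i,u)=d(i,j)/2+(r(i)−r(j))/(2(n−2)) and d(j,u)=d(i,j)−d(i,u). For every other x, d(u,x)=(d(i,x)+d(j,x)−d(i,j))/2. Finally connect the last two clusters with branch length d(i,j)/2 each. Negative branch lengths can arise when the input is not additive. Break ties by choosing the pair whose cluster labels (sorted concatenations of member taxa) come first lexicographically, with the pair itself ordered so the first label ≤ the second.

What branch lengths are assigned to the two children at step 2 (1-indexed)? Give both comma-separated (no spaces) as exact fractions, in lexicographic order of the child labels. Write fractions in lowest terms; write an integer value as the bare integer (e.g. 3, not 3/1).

-45/8,61/8

iteration 1: select H,T (d=9, Q=-169); attach at lengths (1/6, 53/6); label the merged cluster HT
  updated: d(B,HT)=19, d(HT,J)=34, d(HT,Z)=45/2
iteration 2: select B,Z (d=2, Q=-189/2); attach at lengths (-45/8, 61/8); label the merged cluster BZ
  updated: d(BZ,HT)=79/4, d(BZ,J)=51/2
iteration 3: select BZ,HT (d=79/4, Q=-317/4); attach at lengths (45/8, 113/8); label the merged cluster BHTZ
  updated: d(BHTZ,J)=159/8
iteration 4: select BHTZ,J (d=159/8); attach at lengths (159/16, 159/16); label the merged cluster BHJTZ
final tree: (((B:-45/8,Z:61/8):45/8,(H:1/6,T:53/6):113/8):159/16,J:159/16)
total length: 405/8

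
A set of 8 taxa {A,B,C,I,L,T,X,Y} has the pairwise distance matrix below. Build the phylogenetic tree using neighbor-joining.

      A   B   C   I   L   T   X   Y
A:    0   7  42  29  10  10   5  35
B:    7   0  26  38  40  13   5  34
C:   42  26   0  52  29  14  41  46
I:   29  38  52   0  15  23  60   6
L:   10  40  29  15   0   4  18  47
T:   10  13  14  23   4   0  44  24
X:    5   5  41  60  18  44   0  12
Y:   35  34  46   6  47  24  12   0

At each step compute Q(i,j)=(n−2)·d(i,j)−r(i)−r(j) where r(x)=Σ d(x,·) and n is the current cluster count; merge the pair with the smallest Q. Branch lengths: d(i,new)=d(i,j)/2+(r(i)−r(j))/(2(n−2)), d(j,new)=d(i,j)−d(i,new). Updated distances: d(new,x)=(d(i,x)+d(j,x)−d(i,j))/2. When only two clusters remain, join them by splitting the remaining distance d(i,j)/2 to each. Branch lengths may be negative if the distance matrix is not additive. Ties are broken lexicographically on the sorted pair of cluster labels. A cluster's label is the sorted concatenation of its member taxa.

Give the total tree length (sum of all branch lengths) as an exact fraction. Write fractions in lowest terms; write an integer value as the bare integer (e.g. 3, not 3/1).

iteration 1: select I,Y (d=6, Q=-391); attach at lengths (55/12, 17/12); label the merged cluster IY
  updated: d(A,IY)=29, d(B,IY)=33, d(C,IY)=46, d(IY,L)=28, d(IY,T)=41/2, d(IY,X)=33
iteration 2: select B,X (d=5, Q=-245); attach at lengths (3/10, 47/10); label the merged cluster BX
  updated: d(A,BX)=7/2, d(BX,C)=31, d(BX,IY)=61/2, d(BX,L)=53/2, d(BX,T)=26
iteration 3: select A,BX (d=7/2, Q=-198); attach at lengths (-9/8, 37/8); label the merged cluster ABX
  updated: d(ABX,C)=139/4, d(ABX,IY)=28, d(ABX,L)=33/2, d(ABX,T)=65/4
iteration 4: select C,T (d=14, Q=-273/2); attach at lengths (37/2, -9/2); label the merged cluster CT
  updated: d(ABX,CT)=37/2, d(CT,IY)=105/4, d(CT,L)=19/2
iteration 5: select ABX,IY (d=28, Q=-357/4); attach at lengths (147/16, 301/16); label the merged cluster ABIXY
  updated: d(ABIXY,CT)=67/8, d(ABIXY,L)=33/4
iteration 6: select ABIXY,CT (d=67/8, Q=-209/8); attach at lengths (57/16, 77/16); label the merged cluster ABCITXY
  updated: d(ABCITXY,L)=75/16
iteration 7: select ABCITXY,L (d=75/16); attach at lengths (75/32, 75/32); label the merged cluster ABCILTXY
final tree: ((((A:-9/8,(B:3/10,X:47/10):37/8):147/16,(I:55/12,Y:17/12):301/16):57/16,(C:37/2,T:-9/2):77/16):75/32,L:75/32)
total length: 1113/16

1113/16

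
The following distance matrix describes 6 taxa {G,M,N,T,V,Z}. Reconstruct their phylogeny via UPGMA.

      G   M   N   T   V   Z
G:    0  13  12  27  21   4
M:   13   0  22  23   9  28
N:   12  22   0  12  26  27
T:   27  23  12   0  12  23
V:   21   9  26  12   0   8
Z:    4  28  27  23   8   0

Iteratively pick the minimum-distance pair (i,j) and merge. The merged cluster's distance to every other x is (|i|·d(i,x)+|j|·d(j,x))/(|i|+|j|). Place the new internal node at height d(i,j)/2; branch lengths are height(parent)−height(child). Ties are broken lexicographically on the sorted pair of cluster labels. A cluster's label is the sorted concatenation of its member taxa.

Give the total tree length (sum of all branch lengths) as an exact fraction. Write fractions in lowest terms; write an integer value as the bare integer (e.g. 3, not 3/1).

iteration 1: select G,Z (d=4); attach at lengths (2, 2); label the merged cluster GZ
  updated: d(GZ,M)=41/2, d(GZ,N)=39/2, d(GZ,T)=25, d(GZ,V)=29/2
iteration 2: select M,V (d=9); attach at lengths (9/2, 9/2); label the merged cluster MV
  updated: d(GZ,MV)=35/2, d(MV,N)=24, d(MV,T)=35/2
iteration 3: select N,T (d=12); attach at lengths (6, 6); label the merged cluster NT
  updated: d(GZ,NT)=89/4, d(MV,NT)=83/4
iteration 4: select GZ,MV (d=35/2); attach at lengths (27/4, 17/4); label the merged cluster GMVZ
  updated: d(GMVZ,NT)=43/2
iteration 5: select GMVZ,NT (d=43/2); attach at lengths (2, 19/4); label the merged cluster GMNTVZ
final tree: (((G:2,Z:2):27/4,(M:9/2,V:9/2):17/4):2,(N:6,T:6):19/4)
total length: 171/4

171/4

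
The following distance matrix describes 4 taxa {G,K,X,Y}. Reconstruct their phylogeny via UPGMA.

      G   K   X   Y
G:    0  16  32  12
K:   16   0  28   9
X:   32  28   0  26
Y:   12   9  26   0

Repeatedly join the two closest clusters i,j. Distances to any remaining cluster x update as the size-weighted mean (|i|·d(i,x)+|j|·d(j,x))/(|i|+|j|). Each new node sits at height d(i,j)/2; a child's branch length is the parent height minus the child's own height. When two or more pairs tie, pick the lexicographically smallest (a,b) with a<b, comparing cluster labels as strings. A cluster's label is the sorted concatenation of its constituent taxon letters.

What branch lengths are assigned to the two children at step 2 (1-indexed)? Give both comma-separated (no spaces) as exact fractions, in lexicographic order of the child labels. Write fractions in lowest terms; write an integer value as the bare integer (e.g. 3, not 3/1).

7,5/2

1. join K+Y (d=9) ⇒ KY; edges |K|=9/2, |Y|=9/2
  updated: d(G,KY)=14, d(KY,X)=27
2. join G+KY (d=14) ⇒ GKY; edges |G|=7, |KY|=5/2
  updated: d(GKY,X)=86/3
3. join GKY+X (d=86/3) ⇒ GKXY; edges |GKY|=22/3, |X|=43/3
final tree: ((G:7,(K:9/2,Y:9/2):5/2):22/3,X:43/3)
total length: 241/6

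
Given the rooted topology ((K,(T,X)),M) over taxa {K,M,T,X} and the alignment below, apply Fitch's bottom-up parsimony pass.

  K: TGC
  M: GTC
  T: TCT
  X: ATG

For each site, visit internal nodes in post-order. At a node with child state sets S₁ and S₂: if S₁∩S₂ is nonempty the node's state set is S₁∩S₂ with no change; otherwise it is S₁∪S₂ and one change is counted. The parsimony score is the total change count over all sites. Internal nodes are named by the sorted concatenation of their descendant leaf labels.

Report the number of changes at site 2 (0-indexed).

2

[col 0] TX: children T:{T}, X:{A} ∪→ {A,T}; cost 1
[col 0] KTX: children K:{T}, TX:{A,T} ∩→ {T}; cost 0
[col 0] KMTX: children KTX:{T}, M:{G} ∪→ {G,T}; cost 1
[col 1] TX: children T:{C}, X:{T} ∪→ {C,T}; cost 1
[col 1] KTX: children K:{G}, TX:{C,T} ∪→ {C,G,T}; cost 1
[col 1] KMTX: children KTX:{C,G,T}, M:{T} ∩→ {T}; cost 0
[col 2] TX: children T:{T}, X:{G} ∪→ {G,T}; cost 1
[col 2] KTX: children K:{C}, TX:{G,T} ∪→ {C,G,T}; cost 1
[col 2] KMTX: children KTX:{C,G,T}, M:{C} ∩→ {C}; cost 0
per-site changes: [2, 2, 2]; total = 6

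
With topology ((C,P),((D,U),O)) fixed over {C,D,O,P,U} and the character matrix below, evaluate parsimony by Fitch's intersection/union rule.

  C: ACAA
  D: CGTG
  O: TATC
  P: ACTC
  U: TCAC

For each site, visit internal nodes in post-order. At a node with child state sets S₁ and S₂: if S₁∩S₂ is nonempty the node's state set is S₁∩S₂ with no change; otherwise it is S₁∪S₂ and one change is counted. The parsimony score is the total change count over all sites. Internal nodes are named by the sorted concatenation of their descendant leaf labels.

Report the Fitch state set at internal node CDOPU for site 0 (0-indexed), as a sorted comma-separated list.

site 0, node CP: C={A} ∩ P={A} → {A} (+0)
site 0, node DU: D={C} ∪ U={T} → {C,T} (+1)
site 0, node DOU: DU={C,T} ∩ O={T} → {T} (+0)
site 0, node CDOPU: CP={A} ∪ DOU={T} → {A,T} (+1)
site 1, node CP: C={C} ∩ P={C} → {C} (+0)
site 1, node DU: D={G} ∪ U={C} → {C,G} (+1)
site 1, node DOU: DU={C,G} ∪ O={A} → {A,C,G} (+1)
site 1, node CDOPU: CP={C} ∩ DOU={A,C,G} → {C} (+0)
site 2, node CP: C={A} ∪ P={T} → {A,T} (+1)
site 2, node DU: D={T} ∪ U={A} → {A,T} (+1)
site 2, node DOU: DU={A,T} ∩ O={T} → {T} (+0)
site 2, node CDOPU: CP={A,T} ∩ DOU={T} → {T} (+0)
site 3, node CP: C={A} ∪ P={C} → {A,C} (+1)
site 3, node DU: D={G} ∪ U={C} → {C,G} (+1)
site 3, node DOU: DU={C,G} ∩ O={C} → {C} (+0)
site 3, node CDOPU: CP={A,C} ∩ DOU={C} → {C} (+0)
per-site changes: [2, 2, 2, 2]; total = 8

A,T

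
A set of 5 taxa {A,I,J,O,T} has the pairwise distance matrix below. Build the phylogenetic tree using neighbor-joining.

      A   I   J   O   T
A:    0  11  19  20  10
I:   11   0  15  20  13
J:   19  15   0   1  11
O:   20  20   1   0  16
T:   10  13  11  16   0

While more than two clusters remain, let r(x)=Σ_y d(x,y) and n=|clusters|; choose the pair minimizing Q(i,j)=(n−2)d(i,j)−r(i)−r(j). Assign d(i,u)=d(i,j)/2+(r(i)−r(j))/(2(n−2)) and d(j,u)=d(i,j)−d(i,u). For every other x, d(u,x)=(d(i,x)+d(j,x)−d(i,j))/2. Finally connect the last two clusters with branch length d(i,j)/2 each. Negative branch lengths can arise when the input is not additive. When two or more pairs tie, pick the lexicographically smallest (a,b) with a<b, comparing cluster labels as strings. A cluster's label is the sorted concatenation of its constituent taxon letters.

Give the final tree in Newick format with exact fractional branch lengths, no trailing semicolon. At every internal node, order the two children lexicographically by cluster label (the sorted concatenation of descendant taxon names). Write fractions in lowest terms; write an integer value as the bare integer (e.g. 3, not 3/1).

1. join J+O (d=1, Q=-100) ⇒ JO; edges |J|=-4/3, |O|=7/3
  updated: d(A,JO)=19, d(I,JO)=17, d(JO,T)=13
2. join A+I (d=11, Q=-59) ⇒ AI; edges |A|=21/4, |I|=23/4
  updated: d(AI,JO)=25/2, d(AI,T)=6
3. join AI+JO (d=25/2, Q=-63/2) ⇒ AIJO; edges |AI|=11/4, |JO|=39/4
  updated: d(AIJO,T)=13/4
4. join AIJO+T (d=13/4) ⇒ AIJOT; edges |AIJO|=13/8, |T|=13/8
final tree: (((A:21/4,I:23/4):11/4,(J:-4/3,O:7/3):39/4):13/8,T:13/8)
total length: 111/4

(((A:21/4,I:23/4):11/4,(J:-4/3,O:7/3):39/4):13/8,T:13/8)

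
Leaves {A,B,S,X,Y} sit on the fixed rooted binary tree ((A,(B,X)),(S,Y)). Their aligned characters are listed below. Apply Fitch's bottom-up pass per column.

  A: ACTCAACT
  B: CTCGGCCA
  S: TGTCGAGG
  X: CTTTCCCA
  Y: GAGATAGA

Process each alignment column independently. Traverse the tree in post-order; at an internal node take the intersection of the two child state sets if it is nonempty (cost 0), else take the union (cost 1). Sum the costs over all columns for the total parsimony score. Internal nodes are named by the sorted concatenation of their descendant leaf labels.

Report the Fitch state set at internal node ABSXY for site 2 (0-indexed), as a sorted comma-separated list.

T

site 0, node BX: B={C} ∩ X={C} → {C} (+0)
site 0, node ABX: A={A} ∪ BX={C} → {A,C} (+1)
site 0, node SY: S={T} ∪ Y={G} → {G,T} (+1)
site 0, node ABSXY: ABX={A,C} ∪ SY={G,T} → {A,C,G,T} (+1)
site 1, node BX: B={T} ∩ X={T} → {T} (+0)
site 1, node ABX: A={C} ∪ BX={T} → {C,T} (+1)
site 1, node SY: S={G} ∪ Y={A} → {A,G} (+1)
site 1, node ABSXY: ABX={C,T} ∪ SY={A,G} → {A,C,G,T} (+1)
site 2, node BX: B={C} ∪ X={T} → {C,T} (+1)
site 2, node ABX: A={T} ∩ BX={C,T} → {T} (+0)
site 2, node SY: S={T} ∪ Y={G} → {G,T} (+1)
site 2, node ABSXY: ABX={T} ∩ SY={G,T} → {T} (+0)
site 3, node BX: B={G} ∪ X={T} → {G,T} (+1)
site 3, node ABX: A={C} ∪ BX={G,T} → {C,G,T} (+1)
site 3, node SY: S={C} ∪ Y={A} → {A,C} (+1)
site 3, node ABSXY: ABX={C,G,T} ∩ SY={A,C} → {C} (+0)
site 4, node BX: B={G} ∪ X={C} → {C,G} (+1)
site 4, node ABX: A={A} ∪ BX={C,G} → {A,C,G} (+1)
site 4, node SY: S={G} ∪ Y={T} → {G,T} (+1)
site 4, node ABSXY: ABX={A,C,G} ∩ SY={G,T} → {G} (+0)
site 5, node BX: B={C} ∩ X={C} → {C} (+0)
site 5, node ABX: A={A} ∪ BX={C} → {A,C} (+1)
site 5, node SY: S={A} ∩ Y={A} → {A} (+0)
site 5, node ABSXY: ABX={A,C} ∩ SY={A} → {A} (+0)
site 6, node BX: B={C} ∩ X={C} → {C} (+0)
site 6, node ABX: A={C} ∩ BX={C} → {C} (+0)
site 6, node SY: S={G} ∩ Y={G} → {G} (+0)
site 6, node ABSXY: ABX={C} ∪ SY={G} → {C,G} (+1)
site 7, node BX: B={A} ∩ X={A} → {A} (+0)
site 7, node ABX: A={T} ∪ BX={A} → {A,T} (+1)
site 7, node SY: S={G} ∪ Y={A} → {A,G} (+1)
site 7, node ABSXY: ABX={A,T} ∩ SY={A,G} → {A} (+0)
per-site changes: [3, 3, 2, 3, 3, 1, 1, 2]; total = 18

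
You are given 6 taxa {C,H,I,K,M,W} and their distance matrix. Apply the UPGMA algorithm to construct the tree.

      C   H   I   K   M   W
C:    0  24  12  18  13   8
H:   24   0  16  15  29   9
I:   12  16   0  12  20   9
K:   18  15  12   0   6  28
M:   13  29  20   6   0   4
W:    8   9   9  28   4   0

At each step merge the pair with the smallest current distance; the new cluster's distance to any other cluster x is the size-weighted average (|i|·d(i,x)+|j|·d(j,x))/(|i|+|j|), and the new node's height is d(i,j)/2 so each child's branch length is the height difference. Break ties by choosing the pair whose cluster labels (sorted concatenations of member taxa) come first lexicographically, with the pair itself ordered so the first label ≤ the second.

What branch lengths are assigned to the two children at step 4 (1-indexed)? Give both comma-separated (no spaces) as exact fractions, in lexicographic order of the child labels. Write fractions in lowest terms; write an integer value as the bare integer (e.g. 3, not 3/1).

5/2,7/4

iteration 1: select M,W (d=4); attach at lengths (2, 2); label the merged cluster MW
  updated: d(C,MW)=21/2, d(H,MW)=19, d(I,MW)=29/2, d(K,MW)=17
iteration 2: select C,MW (d=21/2); attach at lengths (21/4, 13/4); label the merged cluster CMW
  updated: d(CMW,H)=62/3, d(CMW,I)=41/3, d(CMW,K)=52/3
iteration 3: select I,K (d=12); attach at lengths (6, 6); label the merged cluster IK
  updated: d(CMW,IK)=31/2, d(H,IK)=31/2
iteration 4: select CMW,IK (d=31/2); attach at lengths (5/2, 7/4); label the merged cluster CIKMW
  updated: d(CIKMW,H)=93/5
iteration 5: select CIKMW,H (d=93/5); attach at lengths (31/20, 93/10); label the merged cluster CHIKMW
final tree: (((C:21/4,(M:2,W:2):13/4):5/2,(I:6,K:6):7/4):31/20,H:93/10)
total length: 198/5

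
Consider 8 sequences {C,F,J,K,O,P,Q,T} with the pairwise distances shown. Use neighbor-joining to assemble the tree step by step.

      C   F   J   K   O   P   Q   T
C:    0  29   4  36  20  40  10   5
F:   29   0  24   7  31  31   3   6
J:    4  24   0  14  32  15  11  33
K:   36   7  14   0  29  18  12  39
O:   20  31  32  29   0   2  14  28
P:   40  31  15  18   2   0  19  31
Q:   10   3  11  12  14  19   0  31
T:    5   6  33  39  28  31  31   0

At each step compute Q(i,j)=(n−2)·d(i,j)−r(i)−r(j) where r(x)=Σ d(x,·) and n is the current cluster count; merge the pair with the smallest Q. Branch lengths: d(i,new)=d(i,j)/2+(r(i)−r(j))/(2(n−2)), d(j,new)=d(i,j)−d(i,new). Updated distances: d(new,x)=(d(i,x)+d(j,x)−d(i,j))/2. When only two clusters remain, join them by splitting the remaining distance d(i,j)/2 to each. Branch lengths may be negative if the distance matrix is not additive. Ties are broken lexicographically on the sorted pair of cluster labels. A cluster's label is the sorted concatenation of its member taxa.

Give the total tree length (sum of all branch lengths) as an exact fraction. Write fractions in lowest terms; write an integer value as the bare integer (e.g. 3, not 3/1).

step 1: merge (O,P) at d=2, Q=-300; branch lengths O→1, P→1; new cluster OP
  updated: d(C,OP)=29, d(F,OP)=30, d(J,OP)=45/2, d(K,OP)=45/2, d(OP,Q)=31/2, d(OP,T)=57/2
step 2: merge (C,T) at d=5, Q=-461/2; branch lengths C→-9/20, T→109/20; new cluster CT
  updated: d(CT,F)=15, d(CT,J)=16, d(CT,K)=35, d(CT,OP)=105/4, d(CT,Q)=18
step 3: merge (F,K) at d=7, Q=-283/2; branch lengths F→33/16, K→79/16; new cluster FK
  updated: d(CT,FK)=43/2, d(FK,J)=31/2, d(FK,OP)=91/4, d(FK,Q)=4
step 4: merge (FK,Q) at d=4, Q=-401/4; branch lengths FK→109/24, Q→-13/24; new cluster FKQ
  updated: d(CT,FKQ)=71/4, d(FKQ,J)=45/4, d(FKQ,OP)=137/8
step 5: merge (CT,J) at d=16, Q=-311/4; branch lengths CT→169/16, J→87/16; new cluster CJT
  updated: d(CJT,FKQ)=13/2, d(CJT,OP)=131/8
step 6: merge (CJT,FKQ) at d=13/2, Q=-40; branch lengths CJT→23/8, FKQ→29/8; new cluster CFJKQT
  updated: d(CFJKQT,OP)=27/2
step 7: merge (CFJKQT,OP) at d=27/2; branch lengths CFJKQT→27/4, OP→27/4; new cluster CFJKOPQT
final tree: ((((C:-9/20,T:109/20):169/16,J:87/16):23/8,((F:33/16,K:79/16):109/24,Q:-13/24):29/8):27/4,(O:1,P:1):27/4)
total length: 54

54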